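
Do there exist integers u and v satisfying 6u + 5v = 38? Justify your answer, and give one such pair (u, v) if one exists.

u = 3, v = 4

6 and 5 are coprime, so 6u + 5v ranges over all of ℤ.
Euclidean algorithm: 6 = 1·5 + 1, 5 = 5·1 + 0.
Unwinding: 1 = 6 − 1·5, i.e. 6·1 + 5·(-1) = 1.
Scaling by 38 gives the particular solution (u, v) = (38, -38).
Shifting by a multiple of (5, −6) keeps it a solution: u = 38 − 7·5 = 3, v = -38 + 7·6 = 4.
Indeed 6·3 + 5·4 = 18 + 20 = 38.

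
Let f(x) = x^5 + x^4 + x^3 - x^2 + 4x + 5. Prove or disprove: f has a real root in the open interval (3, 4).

The endpoint values f(3) = 359 and f(4) = 1349 are both positive. Claim: f(x) > 0 for every x in (3, 4).
Substitute x = 3 + u, where 0 < u < 1 on the interval. Expanding, f(3 + u) = u^5 + 16u^4 + 103u^3 + 332u^2 + 538u + 359.
The nonzero coefficients here are all positive, so for u > 0 every term is positive (or zero), and the constant term 359 is strictly positive.
Therefore f(x) > 0 throughout (3, 4), and f has no zero there.

f has no root in that interval.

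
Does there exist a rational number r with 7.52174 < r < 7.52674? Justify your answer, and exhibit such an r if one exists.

r = 143/19

Multiplying by 19: 19·7.52174 = 142.91306 and 19·7.52674 = 143.00806, so the integer 143 lies strictly between them.
So r = 143/19 works: it is a ratio of integers, and dividing 19·7.52174 < 143 < 19·7.52674 through by 19 gives 7.52174 < 143/19 < 7.52674.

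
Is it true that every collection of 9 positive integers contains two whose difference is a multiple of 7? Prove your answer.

Partition the integers by their residue mod 7; there are 7 classes.
Since 9 > 7, two of the 9 integers must share a residue class by the pigeonhole principle; call them a and b.
Their difference a − b is then a multiple of 7.

True.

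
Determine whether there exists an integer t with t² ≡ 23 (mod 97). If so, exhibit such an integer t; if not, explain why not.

There is no such integer.

97 is prime, so by Euler's criterion 23 is a square mod 97 iff 23^((97−1)/2) = 23^48 ≡ 1 (mod 97).
Repeated squaring mod 97: 23^2 = 529 ≡ 44; 23^4 ≡ 44² = 1936 ≡ 93; 23^8 ≡ 93² = 8649 ≡ 16; 23^16 ≡ 16² = 256 ≡ 62; 23^32 ≡ 62² = 3844 ≡ 61.
Since 48 = 32 + 16, 23^48 ≡ 61 · 62; multiplying out mod 97: 61·62 = 3782 ≡ 96. Thus 23^48 ≡ 96 ≡ −1 (mod 97).
By Euler's criterion 23 is a quadratic non-residue mod 97: no t satisfies t² ≡ 23 (mod 97).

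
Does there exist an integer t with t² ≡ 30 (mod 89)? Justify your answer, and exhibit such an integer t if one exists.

No, no such integer exists.

89 is prime, so by Euler's criterion 30 is a square mod 89 iff 30^((89−1)/2) = 30^44 ≡ 1 (mod 89).
Repeated squaring mod 89: 30^2 = 900 ≡ 10; 30^4 ≡ 10² = 100 ≡ 11; 30^8 ≡ 11² = 121 ≡ 32; 30^16 ≡ 32² = 1024 ≡ 45; 30^32 ≡ 45² = 2025 ≡ 67.
Since 44 = 32 + 8 + 4, 30^44 ≡ 67 · 32 · 11; multiplying out mod 89: 67·32 = 2144 ≡ 8, then 8·11 = 88 ≡ 88. Thus 30^44 ≡ 88 ≡ −1 (mod 89).
The value −1 means 30 is a non-residue modulo 89, so t² ≡ 30 (mod 89) is impossible.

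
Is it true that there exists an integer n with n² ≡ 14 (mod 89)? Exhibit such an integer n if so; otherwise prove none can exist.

No, no such integer exists.

Apply Euler's criterion with the prime 89: 14 is a quadratic residue iff 14^44 ≡ 1 (mod 89), and a non-residue iff it is ≡ −1.
Squaring successively (mod 89): 14^2 = 196 ≡ 18; 14^4 ≡ 18² = 324 ≡ 57; 14^8 ≡ 57² = 3249 ≡ 45; 14^16 ≡ 45² = 2025 ≡ 67; 14^32 ≡ 67² = 4489 ≡ 39.
Since 44 = 32 + 8 + 4, 14^44 ≡ 39 · 45 · 57; multiplying out mod 89: 39·45 = 1755 ≡ 64, then 64·57 = 3648 ≡ 88. Thus 14^44 ≡ 88 ≡ −1 (mod 89).
The value −1 means 14 is a non-residue modulo 89, so n² ≡ 14 (mod 89) is impossible.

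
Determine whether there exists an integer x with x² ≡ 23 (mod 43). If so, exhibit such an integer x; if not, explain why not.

x = 18 works: 18² = 324, and 324 − 23 = 301 = 7·43.

x = 18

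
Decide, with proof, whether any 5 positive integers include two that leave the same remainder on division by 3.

True.

Each integer lies in one of the 3 residue classes modulo 3.
Placing 5 integers into 3 classes, some class receives at least two — say a and b.
So a and b have equal remainders mod 3, which is exactly what was to be shown.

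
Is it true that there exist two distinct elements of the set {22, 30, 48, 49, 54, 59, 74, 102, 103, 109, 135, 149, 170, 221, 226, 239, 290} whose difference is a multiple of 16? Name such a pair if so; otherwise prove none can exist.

22 and 54 are such a pair.

22 mod 16 = 6 and 54 mod 16 = 6, so 54 − 22 = 32 = 2·16.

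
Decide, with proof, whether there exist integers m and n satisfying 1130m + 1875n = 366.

No such integers exist.

Any value of 1130m + 1875n is a multiple of gcd(1130, 1875) = 5.
But 366 = 5·73 + 1, so 5 ∤ 366.
Therefore 1130m + 1875n = 366 has no solution in integers.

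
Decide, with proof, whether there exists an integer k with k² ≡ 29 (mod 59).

Take k = 41. Then 41² = 1681 = 28·59 + 29, so 41² ≡ 29 (mod 59).

k = 41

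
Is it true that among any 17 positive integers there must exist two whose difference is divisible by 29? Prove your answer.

No, the set {55, 56, 57, 58, 59, 60, 61, 62, 63, 64, 65, 66, 67, 68, 69, 70, 71} is a counterexample.

Consider the 17 integers 55, 56, …, 71. They lie in distinct residue classes modulo 29, since 17 ≤ 29.
The differences between them range over 1, …, 16, none of which is divisible by 29.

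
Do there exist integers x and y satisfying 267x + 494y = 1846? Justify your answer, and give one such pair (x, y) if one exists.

267 and 494 are coprime, so 267x + 494y ranges over all of ℤ.
Euclidean algorithm: 494 = 1·267 + 227, 267 = 1·227 + 40, 227 = 5·40 + 27, 40 = 1·27 + 13, 27 = 2·13 + 1, 13 = 13·1 + 0.
Unwinding: 1 = 27 − 2·13 = 27 − 2·(40 − 1·27) = −2·40 + 3·27 = −2·40 + 3·(227 − 5·40) = 3·227 − 17·40 = 3·227 − 17·(267 − 1·227) = −17·267 + 20·227 = −17·267 + 20·(494 − 1·267) = 20·494 − 37·267, i.e. 267·(-37) + 494·20 = 1.
Times 1846: 267·(-68302) + 494·36920 = 1846, so (-68302, 36920) solves it.
The general solution is x = -68302 + 494k, y = 36920 − 267k; taking k = 139 gives the smaller pair x = 364, y = -193.
Check: 267·364 + 494·(-193) = 97188 − 95342 = 1846. ✓

x = 364, y = -193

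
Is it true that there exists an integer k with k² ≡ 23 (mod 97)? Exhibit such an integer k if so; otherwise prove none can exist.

No, no such integer exists.

Apply Euler's criterion with the prime 97: 23 is a quadratic residue iff 23^48 ≡ 1 (mod 97), and a non-residue iff it is ≡ −1.
Squaring successively (mod 97): 23^2 = 529 ≡ 44; 23^4 ≡ 44² = 1936 ≡ 93; 23^8 ≡ 93² = 8649 ≡ 16; 23^16 ≡ 16² = 256 ≡ 62; 23^32 ≡ 62² = 3844 ≡ 61.
Since 48 = 32 + 16, 23^48 ≡ 61 · 62; multiplying out mod 97: 61·62 = 3782 ≡ 96. Thus 23^48 ≡ 96 ≡ −1 (mod 97).
By Euler's criterion 23 is a quadratic non-residue mod 97: no k satisfies k² ≡ 23 (mod 97).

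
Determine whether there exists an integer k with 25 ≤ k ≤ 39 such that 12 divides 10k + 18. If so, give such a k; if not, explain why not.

Scanning upward from k = 25 gives 268, 278, none divisible by 12. At k = 27 we get 10·27 + 18 = 288, and 288 = 12·24.

k = 27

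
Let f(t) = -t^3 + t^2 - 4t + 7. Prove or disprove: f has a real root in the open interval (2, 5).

Evaluate at the endpoints: f(2) = -5, f(5) = -113 — same sign (negative).
The derivative f'(t) = -3t^2 + 2t - 4 is a quadratic with discriminant 2² − 4·(-3)·(-4) = -44 < 0; it never vanishes, so it is always negative (sign of the leading coefficient).
So f is strictly decreasing; between 2 and 5 its values lie between f(2) = -5 and f(5) = -113, all negative. Therefore f has no root in (2, 5).

No such root exists.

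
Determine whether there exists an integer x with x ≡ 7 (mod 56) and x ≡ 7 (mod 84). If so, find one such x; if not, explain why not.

Here gcd(56, 84) = 28, and both 7 and 7 leave remainder 7 mod 28, so the system is consistent.
The smallest candidate x = 7 works directly: 7 ≡ 7 (mod 84).
Check: 7 mod 56 = 7, 7 mod 84 = 7. ✓

x = 7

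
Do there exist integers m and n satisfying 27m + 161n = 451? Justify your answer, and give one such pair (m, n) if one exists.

Since gcd(27, 161) = 1, every integer is an integer combination of 27 and 161.
Dividing repeatedly: 161 = 5·27 + 26, 27 = 1·26 + 1, 26 = 26·1 + 0.
Back-substituting, 1 = 27 − 1·26 = 27 − (161 − 5·27) = −161 + 6·27; that is, 27·6 + 161·(-1) = 1.
Multiplying through by 451: m = 6·451 = 2706, n = (-1)·451 = -451 is a solution.
The general solution is m = 2706 + 161k, n = -451 − 27k; taking k = -16 gives the smaller pair m = 130, n = -19.
Indeed 27·130 + 161·(-19) = 3510 − 3059 = 451.

m = 130, n = -19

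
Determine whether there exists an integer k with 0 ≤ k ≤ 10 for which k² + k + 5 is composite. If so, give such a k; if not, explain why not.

At k = 9: 9² + 9 + 5 = 95 = 5·19, which is composite.

k = 9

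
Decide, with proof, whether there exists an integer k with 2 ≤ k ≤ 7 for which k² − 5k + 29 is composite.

k = 6

At k = 6: 6² − 5·6 + 29 = 35 = 5·7, which is composite.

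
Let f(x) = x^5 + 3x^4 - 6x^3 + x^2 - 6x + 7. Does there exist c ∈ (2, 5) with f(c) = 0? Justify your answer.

The endpoint values f(2) = 31 and f(5) = 4252 are both positive. Claim: f(x) > 0 for every x in (2, 5).
Substitute x = 2 + u, where 0 < u < 3 on the interval. Expanding, f(2 + u) = u^5 + 13u^4 + 58u^3 + 117u^2 + 102u + 31.
All 6 nonzero coefficients of this polynomial in u are positive; hence for u > 0 the value is a sum of positive terms (the constant 31 among them).
So f is strictly positive on (2, 5); no root exists in the interval.

f has no root in that interval.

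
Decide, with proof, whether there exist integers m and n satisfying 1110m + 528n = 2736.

Every value of 1110m + 528n is a multiple of gcd(1110, 528) = 6; since 6 ∣ 2736, solutions exist.
Dividing through by 6 reduces the equation to 185m + 88n = 456.
Dividing repeatedly: 185 = 2·88 + 9, 88 = 9·9 + 7, 9 = 1·7 + 2, 7 = 3·2 + 1, 2 = 2·1 + 0.
Working back up the chain: 1 = 7 − 3·2 = 7 − 3·(9 − 1·7) = −3·9 + 4·7 = −3·9 + 4·(88 − 9·9) = 4·88 − 39·9 = 4·88 − 39·(185 − 2·88) = −39·185 + 82·88. So 185·(-39) + 88·82 = 1.
Scaling by 456 gives the particular solution (m, n) = (-17784, 37392).
Shifting by a multiple of (88, −185) keeps it a solution: m = -17784 + 203·88 = 80, n = 37392 − 203·185 = -163.
Indeed 1110·80 + 528·(-163) = 88800 − 86064 = 2736.

m = 80, n = -163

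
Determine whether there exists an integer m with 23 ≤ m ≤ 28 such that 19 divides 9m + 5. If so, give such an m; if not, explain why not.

There is no such integer m in that range.

For m = 23, 24, …, 28 the values of 9m + 5 modulo 19 are 3, 12, 2, 11, 1, 10 respectively.
The residue 0 does not occur, so no m in [23, 28] makes 9m + 5 a multiple of 19.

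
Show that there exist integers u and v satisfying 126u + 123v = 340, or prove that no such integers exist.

No such integers exist.

Any value of 126u + 123v is a multiple of gcd(126, 123) = 3.
However 340 leaves remainder 1 on division by 3.
Hence no integers u, v satisfy the equation.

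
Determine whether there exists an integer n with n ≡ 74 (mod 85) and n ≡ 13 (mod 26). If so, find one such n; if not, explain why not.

gcd(85, 26) = 1, so the Chinese Remainder Theorem guarantees exactly one residue class mod 2210 satisfying both.
Any solution of the first congruence is n = 74 + 85t; substituting into the second, 85t ≡ 13 − 74 ≡ 17 (mod 26).
85 ≡ 7 (mod 26), so this reads 7t ≡ 17 (mod 26). Since 7·15 = 105 = 4·26 + 1, the inverse of 7 mod 26 is 15.
Therefore t ≡ 15·17 = 255 ≡ 21 (mod 26).
Taking t = 21 gives n = 74 + 85·21 = 1859.
Verify: 1859 = 21·85 + 74 and 1859 = 71·26 + 13. ✓

n = 1859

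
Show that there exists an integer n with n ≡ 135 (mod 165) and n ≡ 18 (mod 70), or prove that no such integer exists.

gcd(165, 70) = 5. If n ≡ 135 (mod 165) and n ≡ 18 (mod 70), then n ≡ 135 (mod 5) and n ≡ 18 (mod 5).
These are incompatible: 135 − 18 = 117 is not divisible by 5.
Hence the system has no solution.

No, no such integer exists.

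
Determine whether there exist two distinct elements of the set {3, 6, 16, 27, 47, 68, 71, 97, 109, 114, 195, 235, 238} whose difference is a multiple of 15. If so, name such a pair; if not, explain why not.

Residues mod 15: 3↦3, 6↦6, 16↦1, 27↦12, 47↦2, 68↦8, 71↦11, 97↦7, 109↦4, 114↦9, 195↦0, 235↦10, 238↦13.
These 13 residues are pairwise different, hence no difference of two elements is divisible by 15.

No, no such pair exists.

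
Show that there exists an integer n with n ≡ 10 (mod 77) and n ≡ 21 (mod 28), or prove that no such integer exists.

Reduce both congruences modulo 7, which divides 77 and 28: they say n ≡ 10 (mod 7) and n ≡ 21 (mod 7).
However 10 ≡ 3 and 21 ≡ 0 (mod 7), and 3 ≠ 0.
Therefore no such n exists.

No such integer exists.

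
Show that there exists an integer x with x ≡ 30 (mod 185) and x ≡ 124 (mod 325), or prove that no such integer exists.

No, no such integer exists.

gcd(185, 325) = 5. If x ≡ 30 (mod 185) and x ≡ 124 (mod 325), then x ≡ 30 (mod 5) and x ≡ 124 (mod 5).
These are incompatible: 30 − 124 = -94 is not divisible by 5.
Therefore no such x exists.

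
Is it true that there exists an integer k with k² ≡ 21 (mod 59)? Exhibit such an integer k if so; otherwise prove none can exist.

k = 32 works: 32² = 1024, and 1024 − 21 = 1003 = 17·59.

k = 32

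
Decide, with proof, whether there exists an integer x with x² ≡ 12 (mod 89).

No, no such integer exists.

Apply Euler's criterion with the prime 89: 12 is a quadratic residue iff 12^44 ≡ 1 (mod 89), and a non-residue iff it is ≡ −1.
Repeated squaring mod 89: 12^2 = 144 ≡ 55; 12^4 ≡ 55² = 3025 ≡ 88; 12^8 ≡ 88² = 7744 ≡ 1; 12^16 ≡ 1² = 1 ≡ 1; 12^32 ≡ 1² = 1 ≡ 1.
Since 44 = 32 + 8 + 4, 12^44 ≡ 1 · 1 · 88; multiplying out mod 89: 1·1 = 1 ≡ 1, then 1·88 = 88 ≡ 88. Thus 12^44 ≡ 88 ≡ −1 (mod 89).
By Euler's criterion 12 is a quadratic non-residue mod 89: no x satisfies x² ≡ 12 (mod 89).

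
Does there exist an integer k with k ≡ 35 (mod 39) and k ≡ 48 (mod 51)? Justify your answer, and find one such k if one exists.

Reduce both congruences modulo 3, which divides 39 and 51: they say k ≡ 35 (mod 3) and k ≡ 48 (mod 3).
However 35 ≡ 2 and 48 ≡ 0 (mod 3), and 2 ≠ 0.
So no integer satisfies both congruences.

No such integer exists.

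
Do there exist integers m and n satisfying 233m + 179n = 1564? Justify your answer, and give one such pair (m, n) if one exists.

Since gcd(233, 179) = 1, every integer is an integer combination of 233 and 179.
Dividing repeatedly: 233 = 1·179 + 54, 179 = 3·54 + 17, 54 = 3·17 + 3, 17 = 5·3 + 2, 3 = 1·2 + 1, 2 = 2·1 + 0.
Unwinding: 1 = 3 − 1·2 = 3 − (17 − 5·3) = −17 + 6·3 = −17 + 6·(54 − 3·17) = 6·54 − 19·17 = 6·54 − 19·(179 − 3·54) = −19·179 + 63·54 = −19·179 + 63·(233 − 1·179) = 63·233 − 82·179, i.e. 233·63 + 179·(-82) = 1.
Multiplying through by 1564: m = 63·1564 = 98532, n = (-82)·1564 = -128248 is a solution.
Shifting by a multiple of (179, −233) keeps it a solution: m = 98532 − 550·179 = 82, n = -128248 + 550·233 = -98.
Indeed 233·82 + 179·(-98) = 19106 − 17542 = 1564.

m = 82, n = -98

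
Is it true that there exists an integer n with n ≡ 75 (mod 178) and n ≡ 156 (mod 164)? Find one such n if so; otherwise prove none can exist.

Reduce both congruences modulo 2, which divides 178 and 164: they say n ≡ 75 (mod 2) and n ≡ 156 (mod 2).
These are incompatible: 75 − 156 = -81 is not divisible by 2.
Hence the system has no solution.

No, no such integer exists.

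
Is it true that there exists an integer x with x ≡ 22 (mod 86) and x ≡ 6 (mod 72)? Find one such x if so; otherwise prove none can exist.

gcd(86, 72) = 2. A simultaneous solution exists iff 22 ≡ 6 (mod 2); here 22 mod 2 = 0 = 6 mod 2, so it does.
List candidates x ≡ 22 (mod 86): 22, 108, 194, 280, 366. Modulo 72 these are 22, 36, 50, 64, 6; 366 gives 6 as required.
Verify: 366 = 4·86 + 22 and 366 = 5·72 + 6. ✓

x = 366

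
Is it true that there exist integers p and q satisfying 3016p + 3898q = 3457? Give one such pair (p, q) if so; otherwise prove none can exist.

Both 3016 and 3898 are divisible by gcd(3016, 3898) = 2, hence so is any combination 3016p + 3898q.
But 3457 is not a multiple of 2 (it leaves remainder 1).
Hence no integers p, q satisfy the equation.

No such integers exist.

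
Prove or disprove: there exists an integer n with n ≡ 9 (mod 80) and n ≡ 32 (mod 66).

There is no such integer.

Reduce both congruences modulo 2, which divides 80 and 66: they say n ≡ 9 (mod 2) and n ≡ 32 (mod 2).
These are incompatible: 9 − 32 = -23 is not divisible by 2.
So no integer satisfies both congruences.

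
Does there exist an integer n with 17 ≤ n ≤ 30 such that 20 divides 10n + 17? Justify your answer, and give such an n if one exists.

No such integer n in that range exists.

At n = 17, 10·17 + 17 = 187 ≡ 7 (mod 20), and each step in n adds 10, giving residues 7, 17, 7, 17, 7, 17, 7, 17, 7, 17, 7, 17, 7, 17 for n = 17, 18, …, 30.
The residue 0 does not occur, so no n in [17, 30] makes 10n + 17 a multiple of 20.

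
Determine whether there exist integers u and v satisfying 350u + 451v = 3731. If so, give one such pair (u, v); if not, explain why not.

u = 164, v = -119

Since gcd(350, 451) = 1, every integer is an integer combination of 350 and 451.
Dividing repeatedly: 451 = 1·350 + 101, 350 = 3·101 + 47, 101 = 2·47 + 7, 47 = 6·7 + 5, 7 = 1·5 + 2, 5 = 2·2 + 1, 2 = 2·1 + 0.
Unwinding: 1 = 5 − 2·2 = 5 − 2·(7 − 1·5) = −2·7 + 3·5 = −2·7 + 3·(47 − 6·7) = 3·47 − 20·7 = 3·47 − 20·(101 − 2·47) = −20·101 + 43·47 = −20·101 + 43·(350 − 3·101) = 43·350 − 149·101 = 43·350 − 149·(451 − 1·350) = −149·451 + 192·350, i.e. 350·192 + 451·(-149) = 1.
Multiplying through by 3731: u = 192·3731 = 716352, v = (-149)·3731 = -555919 is a solution.
Subtracting 1588·451 from u and adding 1588·350 to v gives the tidier solution (164, -119).
Indeed 350·164 + 451·(-119) = 57400 − 53669 = 3731.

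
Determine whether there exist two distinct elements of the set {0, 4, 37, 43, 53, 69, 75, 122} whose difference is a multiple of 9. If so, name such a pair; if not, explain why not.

No, no such pair exists.

Two integers differ by a multiple of 9 exactly when they have the same residue mod 9. The residues are 0↦0, 4↦4, 37↦1, 43↦7, 53↦8, 69↦6, 75↦3, 122↦5.
All 8 residues are distinct, so no two elements differ by a multiple of 9.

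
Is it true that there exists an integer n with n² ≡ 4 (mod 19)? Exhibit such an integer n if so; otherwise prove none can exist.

Take n = 2. Then 2² = 4, and since 0 ≤ 4 < 19 this is already reduced: 2² ≡ 4 (mod 19).

n = 2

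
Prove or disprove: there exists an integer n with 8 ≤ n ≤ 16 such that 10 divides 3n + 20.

n = 10

At n = 10 we get 3·10 + 20 = 50, and 50 = 10·5.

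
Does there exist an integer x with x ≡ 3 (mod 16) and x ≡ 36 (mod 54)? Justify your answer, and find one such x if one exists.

Both moduli are multiples of 2 = gcd(16, 54), so any solution would satisfy x ≡ 3 and x ≡ 36 modulo 2 simultaneously.
These are incompatible: 3 − 36 = -33 is not divisible by 2.
Therefore no such x exists.

There is no such integer.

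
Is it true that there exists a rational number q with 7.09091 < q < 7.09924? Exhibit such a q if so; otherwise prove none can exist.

q = 149/21

Look for a denominator N such that an integer falls strictly between N·7.09091 and N·7.09924. N = 21 works: 21·7.09091 = 148.90911 < 149 < 149.08404 = 21·7.09924.
Dividing back, 7.09091 < 149/21 < 7.09924, and 149/21 is rational.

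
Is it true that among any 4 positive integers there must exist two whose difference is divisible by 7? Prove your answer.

Try 4 consecutive integers, 10, 11, 12, 13. Their remainders mod 7 are 3, 4, 5, 6 — pairwise different, as any 4 ≤ 7 consecutive integers have distinct residues.
Any two of them differ by at most 3 < 7 and by at least 1, so no difference is a multiple of 7.

No, the set {10, 11, 12, 13} is a counterexample.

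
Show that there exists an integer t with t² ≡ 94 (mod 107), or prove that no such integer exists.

Apply Euler's criterion with the prime 107: 94 is a quadratic residue iff 94^53 ≡ 1 (mod 107), and a non-residue iff it is ≡ −1.
Repeated squaring mod 107: 94^2 = 8836 ≡ 62; 94^4 ≡ 62² = 3844 ≡ 99; 94^8 ≡ 99² = 9801 ≡ 64; 94^16 ≡ 64² = 4096 ≡ 30; 94^32 ≡ 30² = 900 ≡ 44.
Since 53 = 32 + 16 + 4 + 1, 94^53 ≡ 44 · 30 · 99 · 94; multiplying out mod 107: 44·30 = 1320 ≡ 36, then 36·99 = 3564 ≡ 33, then 33·94 = 3102 ≡ 106. Thus 94^53 ≡ 106 ≡ −1 (mod 107).
By Euler's criterion 94 is a quadratic non-residue mod 107: no t satisfies t² ≡ 94 (mod 107).

No such integer exists.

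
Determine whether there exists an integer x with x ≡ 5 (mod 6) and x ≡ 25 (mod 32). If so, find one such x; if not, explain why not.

x = 89

The moduli are not coprime: gcd(6, 32) = 2. Compatibility requires 2 ∣ (25 − 5) = 20, which holds, so solutions exist.
Write x = 5 + 6t. Then 6t ≡ 25 − 5 ≡ 20 (mod 32); dividing through by 2 gives 3t ≡ 10 (mod 16).
Since 3·11 = 33 = 2·16 + 1, the inverse of 3 mod 16 is 11.
Multiplying by 11: t ≡ 11·10 = 110 ≡ 14 (mod 16).
Then x = 5 + 6·14 = 89.
Check: 89 mod 6 = 5, 89 mod 32 = 25. ✓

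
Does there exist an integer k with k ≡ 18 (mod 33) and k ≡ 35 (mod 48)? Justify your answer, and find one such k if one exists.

Both moduli are multiples of 3 = gcd(33, 48), so any solution would satisfy k ≡ 18 and k ≡ 35 modulo 3 simultaneously.
But 18 mod 3 = 0 while 35 mod 3 = 2, a contradiction.
So no integer satisfies both congruences.

No such integer exists.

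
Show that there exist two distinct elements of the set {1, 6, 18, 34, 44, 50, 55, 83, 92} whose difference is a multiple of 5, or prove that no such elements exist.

1 mod 5 = 1 and 6 mod 5 = 1, so 6 − 1 = 5 = 1·5.

Yes: 1 and 6.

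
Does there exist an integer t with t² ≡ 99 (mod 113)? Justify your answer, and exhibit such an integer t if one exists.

t = 41

t = 41 works: 41² = 1681, and 1681 − 99 = 1582 = 14·113.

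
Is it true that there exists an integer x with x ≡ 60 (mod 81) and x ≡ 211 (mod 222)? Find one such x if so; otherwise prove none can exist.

gcd(81, 222) = 3. If x ≡ 60 (mod 81) and x ≡ 211 (mod 222), then x ≡ 60 (mod 3) and x ≡ 211 (mod 3).
These are incompatible: 60 − 211 = -151 is not divisible by 3.
Therefore no such x exists.

There is no such integer.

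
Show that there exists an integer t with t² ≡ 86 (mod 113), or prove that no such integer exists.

No such integer exists.

Apply Euler's criterion with the prime 113: 86 is a quadratic residue iff 86^56 ≡ 1 (mod 113), and a non-residue iff it is ≡ −1.
Squaring successively (mod 113): 86^2 = 7396 ≡ 51; 86^4 ≡ 51² = 2601 ≡ 2; 86^8 ≡ 2² = 4 ≡ 4; 86^16 ≡ 4² = 16 ≡ 16; 86^32 ≡ 16² = 256 ≡ 30.
Since 56 = 32 + 16 + 8, 86^56 ≡ 30 · 16 · 4; multiplying out mod 113: 30·16 = 480 ≡ 28, then 28·4 = 112 ≡ 112. Thus 86^56 ≡ 112 ≡ −1 (mod 113).
The value −1 means 86 is a non-residue modulo 113, so t² ≡ 86 (mod 113) is impossible.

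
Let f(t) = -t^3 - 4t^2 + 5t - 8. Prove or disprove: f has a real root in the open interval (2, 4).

The endpoint values f(2) = -22 and f(4) = -116 are both negative. Claim: f(t) < 0 for every t in (2, 4).
Substitute t = 2 + u, where 0 < u < 2 on the interval. Expanding, f(2 + u) = -u^3 - 10u^2 - 23u - 22.
All 4 nonzero coefficients of this polynomial in u are negative; hence for u > 0 the value is a sum of negative terms (the constant -22 among them).
So f is strictly negative on (2, 4); no root exists in the interval.

f has no root in that interval.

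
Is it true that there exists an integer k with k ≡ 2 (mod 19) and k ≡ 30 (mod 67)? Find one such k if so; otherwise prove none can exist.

k = 97

gcd(19, 67) = 1, so the Chinese Remainder Theorem guarantees exactly one residue class mod 1273 satisfying both.
Any solution of the first congruence is k = 2 + 19t; substituting into the second, 19t ≡ 30 − 2 ≡ 28 (mod 67).
Note 19·60 = 1140 ≡ 1 (mod 67) (as 1140 − 1 = 17·67), so 19⁻¹ ≡ 60.
Therefore t ≡ 60·28 = 1680 ≡ 5 (mod 67).
With t = 5: k = 2 + 19·5 = 97.
Verify: 97 = 5·19 + 2 and 97 = 1·67 + 30. ✓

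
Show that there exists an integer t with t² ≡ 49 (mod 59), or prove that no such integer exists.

Take t = 52. Then 52² = 2704 = 45·59 + 49, so 52² ≡ 49 (mod 59).

t = 52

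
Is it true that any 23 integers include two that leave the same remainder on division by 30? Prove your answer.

Try 23 consecutive integers, 119, 120, …, 141. Their remainders mod 30 are 29, 0, 1, 2, 3, 4, 5, 6, 7, 8, 9, 10, 11, 12, 13, 14, 15, 16, 17, 18, 19, 20, 21 — pairwise different, as any 23 ≤ 30 consecutive integers have distinct residues.
Hence this collection has no pair with equal remainders mod 30, disproving the claim.

No; for instance {119, 120, 121, 122, 123, 124, 125, 126, 127, 128, 129, 130, 131, 132, 133, 134, 135, 136, 137, 138, 139, 140, 141} is a counterexample.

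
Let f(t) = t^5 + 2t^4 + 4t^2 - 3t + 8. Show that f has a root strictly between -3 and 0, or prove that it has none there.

Such a root exists.

f(-3) = -28 and f(0) = 8, which have opposite signs.
Since f is a polynomial it is continuous on [-3, 0].
By the Intermediate Value Theorem f must vanish at some point of (-3, 0).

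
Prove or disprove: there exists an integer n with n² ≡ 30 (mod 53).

Apply Euler's criterion with the prime 53: 30 is a quadratic residue iff 30^26 ≡ 1 (mod 53), and a non-residue iff it is ≡ −1.
Repeated squaring mod 53: 30^2 = 900 ≡ 52; 30^4 ≡ 52² = 2704 ≡ 1; 30^8 ≡ 1² = 1 ≡ 1; 30^16 ≡ 1² = 1 ≡ 1.
Since 26 = 16 + 8 + 2, 30^26 ≡ 1 · 1 · 52; multiplying out mod 53: 1·1 = 1 ≡ 1, then 1·52 = 52 ≡ 52. Thus 30^26 ≡ 52 ≡ −1 (mod 53).
The value −1 means 30 is a non-residue modulo 53, so n² ≡ 30 (mod 53) is impossible.

No such integer exists.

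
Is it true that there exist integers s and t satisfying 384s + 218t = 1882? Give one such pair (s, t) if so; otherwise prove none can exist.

s = 77, t = -127

Since gcd(384, 218) = 2 and 1882 = 2·941, Bézout's identity guarantees a solution.
Dividing through by 2 reduces the equation to 192s + 109t = 941.
Run the Euclidean algorithm on 192 and 109: 192 = 1·109 + 83, 109 = 1·83 + 26, 83 = 3·26 + 5, 26 = 5·5 + 1, 5 = 5·1 + 0.
Working back up the chain: 1 = 26 − 5·5 = 26 − 5·(83 − 3·26) = −5·83 + 16·26 = −5·83 + 16·(109 − 1·83) = 16·109 − 21·83 = 16·109 − 21·(192 − 1·109) = −21·192 + 37·109. So 192·(-21) + 109·37 = 1.
Times 941: 192·(-19761) + 109·34817 = 941, so (-19761, 34817) solves it.
The general solution is s = -19761 + 109k, t = 34817 − 192k; taking k = 182 gives the smaller pair s = 77, t = -127.
Check: 384·77 + 218·(-127) = 29568 − 27686 = 1882. ✓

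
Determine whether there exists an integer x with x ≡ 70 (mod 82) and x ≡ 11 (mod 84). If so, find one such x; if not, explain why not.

No, no such integer exists.

Both moduli are multiples of 2 = gcd(82, 84), so any solution would satisfy x ≡ 70 and x ≡ 11 modulo 2 simultaneously.
However 70 ≡ 0 and 11 ≡ 1 (mod 2), and 0 ≠ 1.
Therefore no such x exists.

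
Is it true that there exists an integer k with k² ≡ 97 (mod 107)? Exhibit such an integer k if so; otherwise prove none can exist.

107 is prime, so by Euler's criterion 97 is a square mod 107 iff 97^((107−1)/2) = 97^53 ≡ 1 (mod 107).
Squaring successively (mod 107): 97^2 = 9409 ≡ 100; 97^4 ≡ 100² = 10000 ≡ 49; 97^8 ≡ 49² = 2401 ≡ 47; 97^16 ≡ 47² = 2209 ≡ 69; 97^32 ≡ 69² = 4761 ≡ 53.
Since 53 = 32 + 16 + 4 + 1, 97^53 ≡ 53 · 69 · 49 · 97; multiplying out mod 107: 53·69 = 3657 ≡ 19, then 19·49 = 931 ≡ 75, then 75·97 = 7275 ≡ 106. Thus 97^53 ≡ 106 ≡ −1 (mod 107).
The value −1 means 97 is a non-residue modulo 107, so k² ≡ 97 (mod 107) is impossible.

No such integer exists.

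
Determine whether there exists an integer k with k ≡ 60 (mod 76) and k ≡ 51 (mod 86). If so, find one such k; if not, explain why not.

Reduce both congruences modulo 2, which divides 76 and 86: they say k ≡ 60 (mod 2) and k ≡ 51 (mod 2).
But 60 mod 2 = 0 while 51 mod 2 = 1, a contradiction.
Hence the system has no solution.

No, no such integer exists.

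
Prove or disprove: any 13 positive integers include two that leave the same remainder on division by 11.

There are exactly 11 possible remainders on division by 11.
Placing 13 integers into 11 classes, some class receives at least two — say a and b.
So a and b have equal remainders mod 11, which is exactly what was to be shown.

Yes.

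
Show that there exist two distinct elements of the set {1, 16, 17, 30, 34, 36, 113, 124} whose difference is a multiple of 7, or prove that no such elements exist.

1 mod 7 = 1 and 36 mod 7 = 1, so 36 − 1 = 35 = 5·7.

1 and 36 are such a pair.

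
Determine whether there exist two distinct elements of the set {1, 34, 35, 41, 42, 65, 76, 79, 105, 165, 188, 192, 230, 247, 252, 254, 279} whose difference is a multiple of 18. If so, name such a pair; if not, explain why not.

No, no such pair exists.

Residues mod 18: 1↦1, 34↦16, 35↦17, 41↦5, 42↦6, 65↦11, 76↦4, 79↦7, 105↦15, 165↦3, 188↦8, 192↦12, 230↦14, 247↦13, 252↦0, 254↦2, 279↦9.
These 17 residues are pairwise different, hence no difference of two elements is divisible by 18.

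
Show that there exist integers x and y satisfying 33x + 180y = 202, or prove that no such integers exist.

No, no such integers exist.

Any value of 33x + 180y is a multiple of gcd(33, 180) = 3.
But 202 is not a multiple of 3 (it leaves remainder 1).
Hence no integers x, y satisfy the equation.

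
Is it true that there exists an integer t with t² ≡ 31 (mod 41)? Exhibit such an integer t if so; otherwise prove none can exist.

t = 20 works: 20² = 400, and 400 − 31 = 369 = 9·41.

t = 20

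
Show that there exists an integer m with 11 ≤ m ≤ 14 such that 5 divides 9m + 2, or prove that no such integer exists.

At m = 11 the value 101 is not a multiple of 5. Try m = 12: 9·12 + 2 = 110 = 22·5, which is divisible by 5.

m = 12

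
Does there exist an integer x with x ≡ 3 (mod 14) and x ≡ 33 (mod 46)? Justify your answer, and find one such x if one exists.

x = 171

gcd(14, 46) = 2. A simultaneous solution exists iff 3 ≡ 33 (mod 2); here 3 mod 2 = 1 = 33 mod 2, so it does.
Put x = 3 + 14t, so we need 14t ≡ 30 (mod 46), equivalently (divide by 2) 7t ≡ 15 (mod 23).
To invert 7 modulo 23: 23 = 3·7 + 2, 7 = 3·2 + 1, 2 = 2·1 + 0, and unwinding, 1 = 7 − 3·2 = 7 − 3·(23 − 3·7) = −3·23 + 10·7. Thus 7⁻¹ ≡ 10 (mod 23).
Therefore t ≡ 10·15 = 150 ≡ 12 (mod 23).
Then x = 3 + 14·12 = 171.
Verify: 171 = 12·14 + 3 and 171 = 3·46 + 33. ✓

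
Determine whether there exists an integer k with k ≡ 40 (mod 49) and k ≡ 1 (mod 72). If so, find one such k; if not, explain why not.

k = 1657

Since 49 and 72 share no common factor, CRT says the pair of congruences has a solution (unique mod 3528).
Any solution of the first congruence is k = 40 + 49t; substituting into the second, 49t ≡ 1 − 40 ≡ 33 (mod 72).
Note 49·25 = 1225 ≡ 1 (mod 72) (as 1225 − 1 = 17·72), so 49⁻¹ ≡ 25.
Therefore t ≡ 25·33 = 825 ≡ 33 (mod 72).
With t = 33: k = 40 + 49·33 = 1657.
Verify: 1657 = 33·49 + 40 and 1657 = 23·72 + 1. ✓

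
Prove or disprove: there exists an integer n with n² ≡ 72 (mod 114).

Since 19 ∣ 114, a solution of n² ≡ 72 (mod 114) would also satisfy n² ≡ 72 ≡ 15 (mod 19).
Squares mod 19 repeat after n = 9 (as (−n)² = n²); for n = 0..9 they are 0, 1, 4, 9, 16, 6, 17, 11, 7, 5.
The set of squares mod 19 is therefore {0, 1, 4, 5, 6, 7, 9, 11, 16, 17}, which does not contain 15.
Therefore n² ≡ 72 (mod 114) has no solution.

No such integer exists.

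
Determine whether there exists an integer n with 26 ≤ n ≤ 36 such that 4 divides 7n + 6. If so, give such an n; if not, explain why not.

n = 26

Try n = 26: 7·26 + 6 = 188 = 47·4, which is divisible by 4.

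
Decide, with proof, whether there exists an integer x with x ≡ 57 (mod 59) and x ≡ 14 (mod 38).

x = 470

gcd(59, 38) = 1, so the Chinese Remainder Theorem guarantees exactly one residue class mod 2242 satisfying both.
Any solution of the first congruence is x = 57 + 59t; substituting into the second, 59t ≡ 14 − 57 ≡ 33 (mod 38).
59 ≡ 21 (mod 38), so this reads 21t ≡ 33 (mod 38). To invert 21 modulo 38: 38 = 1·21 + 17, 21 = 1·17 + 4, 17 = 4·4 + 1, 4 = 4·1 + 0, and unwinding, 1 = 17 − 4·4 = 17 − 4·(21 − 1·17) = −4·21 + 5·17 = −4·21 + 5·(38 − 1·21) = 5·38 − 9·21. Thus 21⁻¹ ≡ -9 ≡ 29 (mod 38).
Therefore t ≡ 29·33 = 957 ≡ 7 (mod 38).
Taking t = 7 gives x = 57 + 59·7 = 470.
Check: 470 mod 59 = 57, 470 mod 38 = 14. ✓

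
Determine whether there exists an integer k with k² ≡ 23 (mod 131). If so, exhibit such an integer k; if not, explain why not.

No such integer exists.

131 is prime, so by Euler's criterion 23 is a square mod 131 iff 23^((131−1)/2) = 23^65 ≡ 1 (mod 131).
Squaring successively (mod 131): 23^2 = 529 ≡ 5; 23^4 ≡ 5² = 25 ≡ 25; 23^8 ≡ 25² = 625 ≡ 101; 23^16 ≡ 101² = 10201 ≡ 114; 23^32 ≡ 114² = 12996 ≡ 27; 23^64 ≡ 27² = 729 ≡ 74.
Since 65 = 64 + 1, 23^65 ≡ 74 · 23; multiplying out mod 131: 74·23 = 1702 ≡ 130. Thus 23^65 ≡ 130 ≡ −1 (mod 131).
By Euler's criterion 23 is a quadratic non-residue mod 131: no k satisfies k² ≡ 23 (mod 131).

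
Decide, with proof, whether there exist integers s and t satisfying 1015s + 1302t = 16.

There are no such integers.

Both 1015 and 1302 are divisible by gcd(1015, 1302) = 7, hence so is any combination 1015s + 1302t.
However 16 leaves remainder 2 on division by 7.
So the equation is unsolvable over ℤ.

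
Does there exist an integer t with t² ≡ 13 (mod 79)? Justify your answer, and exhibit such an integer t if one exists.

t = 48 works: 48² = 2304, and 2304 − 13 = 2291 = 29·79.

t = 48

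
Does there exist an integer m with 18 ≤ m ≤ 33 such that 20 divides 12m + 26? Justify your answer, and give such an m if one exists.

For m = 18, 19, …, 33 the values of 12m + 26 modulo 20 are 2, 14, 6, 18, 10, 2, 14, 6, 18, 10, 2, 14, 6, 18, 10, 2 respectively.
Since 0 is absent from this list, 20 ∤ 12m + 26 for every m with 18 ≤ m ≤ 33.

No, no such integer m in that range exists.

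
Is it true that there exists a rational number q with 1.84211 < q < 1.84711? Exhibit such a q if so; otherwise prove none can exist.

q = 24/13

Scale by 13: the interval becomes (23.94743, 24.01243), which contains the integer 24.
So q = 24/13 works: it is a ratio of integers, and dividing 13·1.84211 < 24 < 13·1.84711 through by 13 gives 1.84211 < 24/13 < 1.84711.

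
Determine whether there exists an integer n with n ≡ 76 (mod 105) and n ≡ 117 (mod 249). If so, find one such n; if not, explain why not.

No, no such integer exists.

gcd(105, 249) = 3. If n ≡ 76 (mod 105) and n ≡ 117 (mod 249), then n ≡ 76 (mod 3) and n ≡ 117 (mod 3).
These are incompatible: 76 − 117 = -41 is not divisible by 3.
Therefore no such n exists.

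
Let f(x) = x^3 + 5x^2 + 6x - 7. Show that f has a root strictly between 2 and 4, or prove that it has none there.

No.

The endpoint values f(2) = 33 and f(4) = 161 are both positive. Claim: f(x) > 0 for every x in (2, 4).
Substitute x = 2 + u, where 0 < u < 2 on the interval. Expanding, f(2 + u) = u^3 + 11u^2 + 38u + 33.
All 4 nonzero coefficients of this polynomial in u are positive; hence for u > 0 the value is a sum of positive terms (the constant 33 among them).
So f is strictly positive on (2, 4); no root exists in the interval.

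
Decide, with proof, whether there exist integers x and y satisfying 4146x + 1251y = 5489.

There are no such integers.

gcd(4146, 1251) = 3, so every integer of the form 4146x + 1251y is a multiple of 3.
But 5489 = 3·1829 + 2, so 3 ∤ 5489.
Hence no integers x, y satisfy the equation.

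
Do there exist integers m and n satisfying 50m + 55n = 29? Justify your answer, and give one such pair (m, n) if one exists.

Both 50 and 55 are divisible by gcd(50, 55) = 5, hence so is any combination 50m + 55n.
But 29 = 5·5 + 4, so 5 ∤ 29.
Therefore 50m + 55n = 29 has no solution in integers.

There are no such integers.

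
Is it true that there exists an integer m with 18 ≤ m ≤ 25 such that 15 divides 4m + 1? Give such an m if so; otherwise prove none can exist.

At m = 18, 4·18 + 1 = 73 ≡ 13 (mod 15), and each step in m adds 4, giving residues 13, 2, 6, 10, 14, 3, 7, 11 for m = 18, 19, …, 25.
Since 0 is absent from this list, 15 ∤ 4m + 1 for every m with 18 ≤ m ≤ 25.

No, no such integer m in that range exists.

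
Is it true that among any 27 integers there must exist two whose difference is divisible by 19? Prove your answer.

Each integer lies in one of the 19 residue classes modulo 19.
Placing 27 integers into 19 classes, some class receives at least two — say a and b.
Then a ≡ b (mod 19), i.e. 19 ∣ (a − b).

Yes, this is always true.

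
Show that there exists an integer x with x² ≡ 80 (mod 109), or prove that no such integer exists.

x = 25

x = 25 works: 25² = 625, and 625 − 80 = 545 = 5·109.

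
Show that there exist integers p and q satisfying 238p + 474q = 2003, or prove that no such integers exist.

gcd(238, 474) = 2, so every integer of the form 238p + 474q is a multiple of 2.
But 2003 is not a multiple of 2 (it leaves remainder 1).
Hence no integers p, q satisfy the equation.

No such integers exist.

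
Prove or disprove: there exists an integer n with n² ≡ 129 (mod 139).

n = 95

n = 95 works: 95² = 9025, and 9025 − 129 = 8896 = 64·139.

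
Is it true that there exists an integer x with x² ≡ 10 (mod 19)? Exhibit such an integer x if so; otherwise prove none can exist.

No, no such integer exists.

Since (19 − x)² ≡ x² (mod 19), it suffices to square x = 0, 1, …, 9: the residues are 0, 1, 4, 9, 16, 6, 17, 11, 7, 5.
So the quadratic residues mod 19 are {0, 1, 4, 5, 6, 7, 9, 11, 16, 17}, and 10 is not among them.
Hence no integer x has x² ≡ 10 (mod 19).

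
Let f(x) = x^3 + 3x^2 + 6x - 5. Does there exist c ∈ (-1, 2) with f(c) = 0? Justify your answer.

f(-1) = -9 and f(2) = 27, which have opposite signs.
f is continuous everywhere (it is a polynomial), in particular on [-1, 2].
By the Intermediate Value Theorem, f takes the value 0 somewhere in the open interval.

Yes, f has a root in the interval.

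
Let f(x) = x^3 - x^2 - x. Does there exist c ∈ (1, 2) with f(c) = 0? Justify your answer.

f(1) = -1 and f(2) = 2, which have opposite signs.
Since f is a polynomial it is continuous on [1, 2].
By the Intermediate Value Theorem f must vanish at some point of (1, 2).

Yes, such a c exists.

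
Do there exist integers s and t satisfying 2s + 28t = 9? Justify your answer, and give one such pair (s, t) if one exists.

No, no such integers exist.

Both 2 and 28 are divisible by gcd(2, 28) = 2, hence so is any combination 2s + 28t.
However 9 leaves remainder 1 on division by 2.
So the equation is unsolvable over ℤ.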